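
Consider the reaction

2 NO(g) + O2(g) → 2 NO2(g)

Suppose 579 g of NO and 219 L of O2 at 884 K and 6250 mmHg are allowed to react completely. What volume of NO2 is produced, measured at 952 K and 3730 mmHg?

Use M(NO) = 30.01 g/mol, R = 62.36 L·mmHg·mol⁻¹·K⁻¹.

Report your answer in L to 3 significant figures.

307 L

n(NO) = 579 / 30.01 = 19.29 mol
n(O2) = PV/RT = (6250 × 219) / (62.36 × 884) = 24.83 mol
For 19.29 mol NO, stoichiometry requires (1/2) × 19.29 = 9.645 mol O2; 24.83 mol is available, so NO is limiting.
n(NO2) = (2/2) × 19.29 = 19.29 mol
V(NO2) = nRT/P = 19.29 × 62.36 × 952 / 3730 = 307.0 L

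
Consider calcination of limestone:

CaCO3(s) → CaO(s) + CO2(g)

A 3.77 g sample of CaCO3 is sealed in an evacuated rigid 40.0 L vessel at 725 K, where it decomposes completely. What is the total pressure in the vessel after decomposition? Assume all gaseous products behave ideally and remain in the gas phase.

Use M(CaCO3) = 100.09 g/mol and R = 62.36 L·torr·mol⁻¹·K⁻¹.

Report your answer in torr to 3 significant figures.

n(CaCO3) = 3.77 / 100.09 = 0.03767 mol
n(gas produced) = (1/1) × 0.03767 = 0.03767 mol
P = nRT/V = 0.03767 × 62.36 × 725 / 40.0 = 42.58 torr

42.6 torr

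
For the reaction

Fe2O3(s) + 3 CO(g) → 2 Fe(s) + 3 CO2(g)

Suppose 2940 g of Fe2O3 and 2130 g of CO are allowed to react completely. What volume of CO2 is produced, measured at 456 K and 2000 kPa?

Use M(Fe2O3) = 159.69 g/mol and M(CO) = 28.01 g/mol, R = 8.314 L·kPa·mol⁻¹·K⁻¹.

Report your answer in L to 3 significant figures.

n(Fe2O3) = 2940 / 159.69 = 18.41 mol
n(CO) = 2130 / 28.01 = 76.04 mol
For 18.41 mol Fe2O3, stoichiometry requires (3/1) × 18.41 = 55.23 mol CO; 76.04 mol is available, so Fe2O3 is limiting.
n(CO2) = (3/1) × 18.41 = 55.23 mol
V(CO2) = nRT/P = 55.23 × 8.314 × 456 / 2000 = 104.7 L

105 L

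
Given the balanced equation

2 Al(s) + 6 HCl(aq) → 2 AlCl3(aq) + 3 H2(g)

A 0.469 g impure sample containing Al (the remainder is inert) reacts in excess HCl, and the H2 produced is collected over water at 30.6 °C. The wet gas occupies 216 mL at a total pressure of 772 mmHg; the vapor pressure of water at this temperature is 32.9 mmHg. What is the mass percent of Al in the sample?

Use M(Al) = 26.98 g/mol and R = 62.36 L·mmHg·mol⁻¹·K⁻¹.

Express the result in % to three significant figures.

P(H2) = 772 − 32.9 = 739.1 mmHg
n(H2) = PV/RT = (739.1 × 0.2160) / (62.36 × 303.75) = 0.008428 mol
n(Al) = (2/3) × 0.008428 = 0.005619 mol
m(Al) = 0.005619 × 26.98 = 0.1516 g
%Al = 0.1516 / 0.469 × 100 = 32.32%

32.3 %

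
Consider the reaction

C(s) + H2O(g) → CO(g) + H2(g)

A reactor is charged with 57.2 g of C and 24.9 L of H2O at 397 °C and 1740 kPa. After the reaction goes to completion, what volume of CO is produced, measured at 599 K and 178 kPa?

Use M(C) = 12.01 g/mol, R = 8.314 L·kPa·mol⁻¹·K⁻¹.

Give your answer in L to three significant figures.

n(C) = 57.2 / 12.01 = 4.763 mol
n(H2O) = PV/RT = (1740 × 24.9) / (8.314 × 670.15) = 7.776 mol
For 4.763 mol C, stoichiometry requires (1/1) × 4.763 = 4.763 mol H2O; 7.776 mol is available, so C is limiting.
n(CO) = (1/1) × 4.763 = 4.763 mol
V(CO) = nRT/P = 4.763 × 8.314 × 599 / 178 = 133.3 L

133 L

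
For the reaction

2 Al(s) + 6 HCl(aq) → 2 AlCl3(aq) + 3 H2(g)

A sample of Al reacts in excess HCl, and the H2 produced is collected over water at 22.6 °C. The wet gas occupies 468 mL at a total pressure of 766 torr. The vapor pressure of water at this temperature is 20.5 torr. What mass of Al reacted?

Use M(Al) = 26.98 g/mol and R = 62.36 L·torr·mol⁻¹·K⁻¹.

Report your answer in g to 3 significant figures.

0.340 g

P(H2) = 766 − 20.5 = 745.5 torr
n(H2) = PV/RT = (745.5 × 0.4680) / (62.36 × 295.75) = 0.01892 mol
n(Al) = (2/3) × 0.01892 = 0.01261 mol
m(Al) = 0.01261 × 26.98 = 0.3402 g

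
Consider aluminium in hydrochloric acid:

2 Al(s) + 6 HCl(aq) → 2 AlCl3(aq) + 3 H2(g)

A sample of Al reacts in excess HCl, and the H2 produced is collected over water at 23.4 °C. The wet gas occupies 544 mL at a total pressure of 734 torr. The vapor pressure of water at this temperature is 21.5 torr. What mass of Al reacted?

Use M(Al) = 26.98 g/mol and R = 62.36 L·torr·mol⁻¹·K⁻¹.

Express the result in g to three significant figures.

0.377 g

P(H2) = 734 − 21.5 = 712.5 torr
n(H2) = PV/RT = (712.5 × 0.5440) / (62.36 × 296.55) = 0.02096 mol
n(Al) = (2/3) × 0.02096 = 0.01397 mol
m(Al) = 0.01397 × 26.98 = 0.3769 g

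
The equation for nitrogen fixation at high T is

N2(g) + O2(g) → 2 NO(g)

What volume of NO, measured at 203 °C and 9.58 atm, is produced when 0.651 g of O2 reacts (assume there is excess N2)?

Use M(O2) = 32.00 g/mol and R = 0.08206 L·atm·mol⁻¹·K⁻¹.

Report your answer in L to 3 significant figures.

n(O2) = 0.6510 / 32.00 = 0.02034 mol
n(NO) = (2/1) × 0.02034 = 0.04068 mol
V = nRT/P = 0.04068 × 0.08206 × 476.15 / 9.58 = 0.1659 L

0.166 L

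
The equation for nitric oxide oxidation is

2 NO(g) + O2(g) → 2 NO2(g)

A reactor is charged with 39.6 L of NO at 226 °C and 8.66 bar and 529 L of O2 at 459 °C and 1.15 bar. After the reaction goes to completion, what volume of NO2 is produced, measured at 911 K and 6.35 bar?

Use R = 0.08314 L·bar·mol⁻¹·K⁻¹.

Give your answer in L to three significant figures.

n(NO) = PV/RT = (8.66 × 39.6) / (0.08314 × 499.15) = 8.264 mol
n(O2) = PV/RT = (1.15 × 529) / (0.08314 × 732.15) = 9.994 mol
For 8.264 mol NO, stoichiometry requires (1/2) × 8.264 = 4.132 mol O2; 9.994 mol is available, so NO is limiting.
n(NO2) = (2/2) × 8.264 = 8.264 mol
V(NO2) = nRT/P = 8.264 × 0.08314 × 911 / 6.35 = 98.57 L

98.6 L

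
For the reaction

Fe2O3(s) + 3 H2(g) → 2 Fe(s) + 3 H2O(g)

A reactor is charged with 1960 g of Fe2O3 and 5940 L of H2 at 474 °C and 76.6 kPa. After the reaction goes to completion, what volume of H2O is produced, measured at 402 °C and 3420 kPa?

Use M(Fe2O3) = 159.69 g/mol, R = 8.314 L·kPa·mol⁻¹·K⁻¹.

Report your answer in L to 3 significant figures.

n(Fe2O3) = 1960 / 159.69 = 12.27 mol
n(H2) = PV/RT = (76.6 × 5940) / (8.314 × 747.15) = 73.25 mol
For 12.27 mol Fe2O3, stoichiometry requires (3/1) × 12.27 = 36.81 mol H2; 73.25 mol is available, so Fe2O3 is limiting.
n(H2O) = (3/1) × 12.27 = 36.81 mol
V(H2O) = nRT/P = 36.81 × 8.314 × 675.15 / 3420 = 60.42 L

60.4 L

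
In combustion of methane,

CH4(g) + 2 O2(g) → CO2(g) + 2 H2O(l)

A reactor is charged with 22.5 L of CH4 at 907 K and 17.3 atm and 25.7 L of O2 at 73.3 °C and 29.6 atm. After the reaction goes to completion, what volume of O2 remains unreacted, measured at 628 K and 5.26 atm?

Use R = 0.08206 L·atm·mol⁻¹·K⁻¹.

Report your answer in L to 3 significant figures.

160 L

n(CH4) = PV/RT = (17.3 × 22.5) / (0.08206 × 907) = 5.230 mol
n(O2) = PV/RT = (29.6 × 25.7) / (0.08206 × 346.45) = 26.76 mol
For 5.230 mol CH4, stoichiometry requires (2/1) × 5.230 = 10.46 mol O2; 26.76 mol is available, so CH4 is limiting.
n(O2) consumed = (2/1) × 5.230 = 10.46 mol; remaining = 26.76 − 10.46 = 16.30 mol
V(O2) = nRT/P = 16.30 × 0.08206 × 628 / 5.26 = 159.7 L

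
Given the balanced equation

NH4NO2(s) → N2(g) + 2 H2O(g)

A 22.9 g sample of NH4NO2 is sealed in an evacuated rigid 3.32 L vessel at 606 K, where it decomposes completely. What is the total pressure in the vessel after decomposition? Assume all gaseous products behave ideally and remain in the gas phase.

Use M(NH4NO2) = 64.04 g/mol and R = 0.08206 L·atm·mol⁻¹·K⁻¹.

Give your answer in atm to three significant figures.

n(NH4NO2) = 22.9 / 64.04 = 0.3576 mol
n(gas produced) = (3/1) × 0.3576 = 1.073 mol
P = nRT/V = 1.073 × 0.08206 × 606 / 3.32 = 16.07 atm

16.1 atm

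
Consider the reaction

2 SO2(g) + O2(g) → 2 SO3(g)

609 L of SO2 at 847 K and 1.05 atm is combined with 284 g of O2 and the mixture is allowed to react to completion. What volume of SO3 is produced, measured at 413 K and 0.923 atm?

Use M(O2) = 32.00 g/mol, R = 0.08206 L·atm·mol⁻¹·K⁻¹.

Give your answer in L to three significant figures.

338 L

n(SO2) = PV/RT = (1.05 × 609) / (0.08206 × 847) = 9.200 mol
n(O2) = 284 / 32.00 = 8.875 mol
For 9.200 mol SO2, stoichiometry requires (1/2) × 9.200 = 4.600 mol O2; 8.875 mol is available, so SO2 is limiting.
n(SO3) = (2/2) × 9.200 = 9.200 mol
V(SO3) = nRT/P = 9.200 × 0.08206 × 413 / 0.923 = 337.8 L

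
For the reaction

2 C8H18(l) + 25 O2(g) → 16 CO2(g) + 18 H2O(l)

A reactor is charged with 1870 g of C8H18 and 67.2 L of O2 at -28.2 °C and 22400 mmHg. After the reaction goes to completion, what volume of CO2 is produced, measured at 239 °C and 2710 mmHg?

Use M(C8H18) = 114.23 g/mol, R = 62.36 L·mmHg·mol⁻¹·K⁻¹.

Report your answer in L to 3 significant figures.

743 L

n(C8H18) = 1870 / 114.23 = 16.37 mol
n(O2) = PV/RT = (22400 × 67.2) / (62.36 × 244.95) = 98.54 mol
For 16.37 mol C8H18, stoichiometry requires (25/2) × 16.37 = 204.6 mol O2; 98.54 mol is available, so O2 is limiting.
n(CO2) = (16/25) × 98.54 = 63.07 mol
V(CO2) = nRT/P = 63.07 × 62.36 × 512.15 / 2710 = 743.3 L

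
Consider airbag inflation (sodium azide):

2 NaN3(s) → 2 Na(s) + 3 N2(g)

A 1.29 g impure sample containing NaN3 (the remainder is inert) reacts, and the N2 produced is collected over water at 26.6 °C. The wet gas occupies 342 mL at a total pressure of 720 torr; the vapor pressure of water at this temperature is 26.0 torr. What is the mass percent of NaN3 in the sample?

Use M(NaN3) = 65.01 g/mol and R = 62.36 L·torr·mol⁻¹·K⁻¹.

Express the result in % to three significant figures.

P(N2) = 720 − 26.0 = 694.0 torr
n(N2) = PV/RT = (694.0 × 0.3420) / (62.36 × 299.75) = 0.01270 mol
n(NaN3) = (2/3) × 0.01270 = 0.008467 mol
m(NaN3) = 0.008467 × 65.01 = 0.5504 g
%NaN3 = 0.5504 / 1.29 × 100 = 42.67%

42.7 %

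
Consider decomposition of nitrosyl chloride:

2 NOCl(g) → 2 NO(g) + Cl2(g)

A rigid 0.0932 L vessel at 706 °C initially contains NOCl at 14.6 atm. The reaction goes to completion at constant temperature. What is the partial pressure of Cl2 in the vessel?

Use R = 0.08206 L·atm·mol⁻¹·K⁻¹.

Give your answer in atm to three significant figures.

n(NOCl)₀ = PV/RT = (14.6 × 0.0932) / (0.08206 × 979.15) = 0.01694 mol
n(Cl2) = (1/2) × 0.01694 = 0.008470 mol
P(Cl2) = nRT/V = 0.008470 × 0.08206 × 979.15 / 0.0932 = 7.302 atm

7.30 atm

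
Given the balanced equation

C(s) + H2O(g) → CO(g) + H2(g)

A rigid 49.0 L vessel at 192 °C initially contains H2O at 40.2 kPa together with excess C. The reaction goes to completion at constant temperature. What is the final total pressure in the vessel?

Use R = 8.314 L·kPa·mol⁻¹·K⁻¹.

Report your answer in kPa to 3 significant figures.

Since T and V are fixed, P_final/P_initial = n_final/n_initial = 2/1.
P_final = (2/1) × 40.2 = 80.40 kPa

80.4 kPa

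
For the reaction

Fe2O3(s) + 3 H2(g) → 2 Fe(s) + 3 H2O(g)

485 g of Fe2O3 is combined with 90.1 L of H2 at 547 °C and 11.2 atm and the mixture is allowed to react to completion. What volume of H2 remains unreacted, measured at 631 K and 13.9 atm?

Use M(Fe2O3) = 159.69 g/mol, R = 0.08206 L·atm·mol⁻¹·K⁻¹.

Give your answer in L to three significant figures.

21.9 L

n(Fe2O3) = 485 / 159.69 = 3.037 mol
n(H2) = PV/RT = (11.2 × 90.1) / (0.08206 × 820.15) = 14.99 mol
For 3.037 mol Fe2O3, stoichiometry requires (3/1) × 3.037 = 9.111 mol H2; 14.99 mol is available, so Fe2O3 is limiting.
n(H2) consumed = (3/1) × 3.037 = 9.111 mol; remaining = 14.99 − 9.111 = 5.879 mol
V(H2) = nRT/P = 5.879 × 0.08206 × 631 / 13.9 = 21.90 L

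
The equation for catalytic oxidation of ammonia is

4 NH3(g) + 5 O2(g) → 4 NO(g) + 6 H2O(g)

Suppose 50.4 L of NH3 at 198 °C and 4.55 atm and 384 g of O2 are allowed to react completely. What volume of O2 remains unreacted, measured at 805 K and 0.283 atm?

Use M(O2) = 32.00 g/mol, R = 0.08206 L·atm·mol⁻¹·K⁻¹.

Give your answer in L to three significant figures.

1070 L

n(NH3) = PV/RT = (4.55 × 50.4) / (0.08206 × 471.15) = 5.931 mol
n(O2) = 384 / 32.00 = 12.00 mol
For 5.931 mol NH3, stoichiometry requires (5/4) × 5.931 = 7.414 mol O2; 12.00 mol is available, so NH3 is limiting.
n(O2) consumed = (5/4) × 5.931 = 7.414 mol; remaining = 12.00 − 7.414 = 4.586 mol
V(O2) = nRT/P = 4.586 × 0.08206 × 805 / 0.283 = 1070 L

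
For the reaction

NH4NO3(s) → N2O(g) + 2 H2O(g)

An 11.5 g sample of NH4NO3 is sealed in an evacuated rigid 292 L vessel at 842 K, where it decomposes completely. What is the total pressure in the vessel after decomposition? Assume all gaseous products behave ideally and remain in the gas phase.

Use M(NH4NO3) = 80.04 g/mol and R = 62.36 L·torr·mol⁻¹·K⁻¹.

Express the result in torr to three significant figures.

n(NH4NO3) = 11.5 / 80.04 = 0.1437 mol
n(gas produced) = (3/1) × 0.1437 = 0.4311 mol
P = nRT/V = 0.4311 × 62.36 × 842 / 292 = 77.52 torr

77.5 torr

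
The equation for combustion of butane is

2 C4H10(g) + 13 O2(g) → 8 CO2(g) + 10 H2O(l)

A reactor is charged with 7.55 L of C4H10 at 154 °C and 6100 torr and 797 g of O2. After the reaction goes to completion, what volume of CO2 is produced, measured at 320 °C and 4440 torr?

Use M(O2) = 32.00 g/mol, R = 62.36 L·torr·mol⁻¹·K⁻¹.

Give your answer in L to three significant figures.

n(C4H10) = PV/RT = (6100 × 7.55) / (62.36 × 427.15) = 1.729 mol
n(O2) = 797 / 32.00 = 24.91 mol
For 1.729 mol C4H10, stoichiometry requires (13/2) × 1.729 = 11.24 mol O2; 24.91 mol is available, so C4H10 is limiting.
n(CO2) = (8/2) × 1.729 = 6.916 mol
V(CO2) = nRT/P = 6.916 × 62.36 × 593.15 / 4440 = 57.62 L

57.6 L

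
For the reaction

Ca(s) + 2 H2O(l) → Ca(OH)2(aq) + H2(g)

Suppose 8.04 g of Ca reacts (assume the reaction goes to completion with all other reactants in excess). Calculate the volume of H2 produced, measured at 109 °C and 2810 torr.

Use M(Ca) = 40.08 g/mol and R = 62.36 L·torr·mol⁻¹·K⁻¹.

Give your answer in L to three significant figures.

n(Ca) = 8.040 / 40.08 = 0.2006 mol
n(H2) = (1/1) × 0.2006 = 0.2006 mol
V = nRT/P = 0.2006 × 62.36 × 382.15 / 2810 = 1.701 L

1.70 L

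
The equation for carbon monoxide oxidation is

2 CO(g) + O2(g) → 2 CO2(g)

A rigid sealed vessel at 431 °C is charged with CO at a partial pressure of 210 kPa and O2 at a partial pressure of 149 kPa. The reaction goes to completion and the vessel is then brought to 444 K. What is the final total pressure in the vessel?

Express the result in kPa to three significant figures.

160 kPa

At constant V, partial pressures at 431 °C are proportional to moles, so apply stoichiometry directly to pressures.
P(O2) required for 210 kPa of CO = (1/2) × 210 = 105.0 kPa; available 149 kPa, so CO is limiting.
P(O2) remaining = 149 − (1/2) × 210 = 44.00 kPa
P(gaseous products) = (2)/2 × 210 = 210.0 kPa
P_total at 431 °C = 44.00 + 210.0 = 254.0 kPa
Scaling to 444 K: P = 254.0 × 444/704.15 = 160.2 kPa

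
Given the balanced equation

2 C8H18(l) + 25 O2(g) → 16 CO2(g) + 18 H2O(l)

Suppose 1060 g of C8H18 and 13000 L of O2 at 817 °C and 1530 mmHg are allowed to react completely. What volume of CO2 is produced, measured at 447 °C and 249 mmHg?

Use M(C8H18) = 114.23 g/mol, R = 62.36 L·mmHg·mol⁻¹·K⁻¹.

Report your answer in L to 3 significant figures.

13400 L

n(C8H18) = 1060 / 114.23 = 9.280 mol
n(O2) = PV/RT = (1530 × 13000) / (62.36 × 1090.15) = 292.6 mol
For 9.280 mol C8H18, stoichiometry requires (25/2) × 9.280 = 116.0 mol O2; 292.6 mol is available, so C8H18 is limiting.
n(CO2) = (16/2) × 9.280 = 74.24 mol
V(CO2) = nRT/P = 74.24 × 62.36 × 720.15 / 249 = 13390 L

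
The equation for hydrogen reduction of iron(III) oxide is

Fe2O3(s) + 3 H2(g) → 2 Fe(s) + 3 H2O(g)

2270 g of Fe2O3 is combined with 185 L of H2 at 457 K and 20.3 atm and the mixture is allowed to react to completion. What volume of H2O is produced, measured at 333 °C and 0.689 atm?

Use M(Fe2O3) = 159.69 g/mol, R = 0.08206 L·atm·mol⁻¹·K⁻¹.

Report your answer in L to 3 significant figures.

3080 L

n(Fe2O3) = 2270 / 159.69 = 14.22 mol
n(H2) = PV/RT = (20.3 × 185) / (0.08206 × 457) = 100.1 mol
For 14.22 mol Fe2O3, stoichiometry requires (3/1) × 14.22 = 42.66 mol H2; 100.1 mol is available, so Fe2O3 is limiting.
n(H2O) = (3/1) × 14.22 = 42.66 mol
V(H2O) = nRT/P = 42.66 × 0.08206 × 606.15 / 0.689 = 3080 L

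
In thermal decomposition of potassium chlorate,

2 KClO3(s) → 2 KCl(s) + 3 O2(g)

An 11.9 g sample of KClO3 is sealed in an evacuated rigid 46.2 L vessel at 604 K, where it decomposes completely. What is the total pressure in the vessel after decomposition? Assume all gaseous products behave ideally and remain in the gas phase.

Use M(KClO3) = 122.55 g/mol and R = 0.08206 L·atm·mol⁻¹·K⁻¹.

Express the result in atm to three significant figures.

n(KClO3) = 11.9 / 122.55 = 0.09710 mol
n(gas produced) = (3/2) × 0.09710 = 0.1457 mol
P = nRT/V = 0.1457 × 0.08206 × 604 / 46.2 = 0.1563 atm

0.156 atm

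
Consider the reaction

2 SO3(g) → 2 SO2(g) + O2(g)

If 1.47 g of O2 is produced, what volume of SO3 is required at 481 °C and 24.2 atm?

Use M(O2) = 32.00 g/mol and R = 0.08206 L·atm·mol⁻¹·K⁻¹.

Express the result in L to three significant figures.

0.235 L

n(O2) = 1.470 / 32.00 = 0.04594 mol
n(SO3) = (2/1) × 0.04594 = 0.09188 mol
V = nRT/P = 0.09188 × 0.08206 × 754.15 / 24.2 = 0.2350 L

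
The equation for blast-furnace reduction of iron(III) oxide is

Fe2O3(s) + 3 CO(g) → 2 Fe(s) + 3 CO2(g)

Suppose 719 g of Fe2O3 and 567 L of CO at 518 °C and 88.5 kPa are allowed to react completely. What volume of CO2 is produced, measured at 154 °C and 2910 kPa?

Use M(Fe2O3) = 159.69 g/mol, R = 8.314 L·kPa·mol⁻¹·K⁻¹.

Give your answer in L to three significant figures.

9.31 L

n(Fe2O3) = 719 / 159.69 = 4.502 mol
n(CO) = PV/RT = (88.5 × 567) / (8.314 × 791.15) = 7.629 mol
For 4.502 mol Fe2O3, stoichiometry requires (3/1) × 4.502 = 13.51 mol CO; 7.629 mol is available, so CO is limiting.
n(CO2) = (3/3) × 7.629 = 7.629 mol
V(CO2) = nRT/P = 7.629 × 8.314 × 427.15 / 2910 = 9.310 L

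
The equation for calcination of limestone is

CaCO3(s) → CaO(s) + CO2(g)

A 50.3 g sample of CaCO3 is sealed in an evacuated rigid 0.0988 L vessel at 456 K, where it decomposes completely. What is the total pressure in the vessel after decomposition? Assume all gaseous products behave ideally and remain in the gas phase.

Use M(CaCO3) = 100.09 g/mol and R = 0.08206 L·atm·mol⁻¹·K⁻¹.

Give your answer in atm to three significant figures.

n(CaCO3) = 50.3 / 100.09 = 0.5025 mol
n(gas produced) = (1/1) × 0.5025 = 0.5025 mol
P = nRT/V = 0.5025 × 0.08206 × 456 / 0.0988 = 190.3 atm

190 atm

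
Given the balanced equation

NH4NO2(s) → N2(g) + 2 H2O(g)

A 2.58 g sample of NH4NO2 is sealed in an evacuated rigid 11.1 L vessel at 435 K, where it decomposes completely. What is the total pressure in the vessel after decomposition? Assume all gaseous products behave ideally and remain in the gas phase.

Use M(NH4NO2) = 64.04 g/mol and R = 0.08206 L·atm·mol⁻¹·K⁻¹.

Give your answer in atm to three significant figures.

0.389 atm

n(NH4NO2) = 2.58 / 64.04 = 0.04029 mol
n(gas produced) = (3/1) × 0.04029 = 0.1209 mol
P = nRT/V = 0.1209 × 0.08206 × 435 / 11.1 = 0.3888 atm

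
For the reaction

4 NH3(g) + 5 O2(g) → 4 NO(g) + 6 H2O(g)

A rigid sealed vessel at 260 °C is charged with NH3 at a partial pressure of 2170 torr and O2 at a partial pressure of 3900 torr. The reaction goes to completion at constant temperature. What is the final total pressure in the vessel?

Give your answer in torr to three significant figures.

6610 torr

At constant V, partial pressures at 260 °C are proportional to moles, so apply stoichiometry directly to pressures.
P(O2) required for 2170 torr of NH3 = (5/4) × 2170 = 2712 torr; available 3900 torr, so NH3 is limiting.
P(O2) remaining = 3900 − (5/4) × 2170 = 1188 torr
P(gaseous products) = (4+6)/4 × 2170 = 5425 torr
P_total at 260 °C = 1188 + 5425 = 6613 torr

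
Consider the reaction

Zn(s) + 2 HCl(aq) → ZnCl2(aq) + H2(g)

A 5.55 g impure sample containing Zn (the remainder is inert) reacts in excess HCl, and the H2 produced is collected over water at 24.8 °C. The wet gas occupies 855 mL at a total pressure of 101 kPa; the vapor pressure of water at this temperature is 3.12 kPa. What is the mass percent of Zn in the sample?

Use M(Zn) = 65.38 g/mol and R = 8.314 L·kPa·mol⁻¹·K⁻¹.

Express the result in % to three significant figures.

P(H2) = 101 − 3.12 = 97.88 kPa
n(H2) = PV/RT = (97.88 × 0.8550) / (8.314 × 297.95) = 0.03378 mol
n(Zn) = (1/1) × 0.03378 = 0.03378 mol
m(Zn) = 0.03378 × 65.38 = 2.209 g
%Zn = 2.209 / 5.55 × 100 = 39.80%

39.8 %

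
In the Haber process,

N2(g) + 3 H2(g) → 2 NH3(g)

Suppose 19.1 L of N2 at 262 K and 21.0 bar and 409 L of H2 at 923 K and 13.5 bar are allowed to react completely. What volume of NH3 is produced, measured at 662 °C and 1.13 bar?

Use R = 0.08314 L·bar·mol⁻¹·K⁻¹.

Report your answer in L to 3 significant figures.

n(N2) = PV/RT = (21.0 × 19.1) / (0.08314 × 262) = 18.41 mol
n(H2) = PV/RT = (13.5 × 409) / (0.08314 × 923) = 71.95 mol
For 18.41 mol N2, stoichiometry requires (3/1) × 18.41 = 55.23 mol H2; 71.95 mol is available, so N2 is limiting.
n(NH3) = (2/1) × 18.41 = 36.82 mol
V(NH3) = nRT/P = 36.82 × 0.08314 × 935.15 / 1.13 = 2533 L

2530 L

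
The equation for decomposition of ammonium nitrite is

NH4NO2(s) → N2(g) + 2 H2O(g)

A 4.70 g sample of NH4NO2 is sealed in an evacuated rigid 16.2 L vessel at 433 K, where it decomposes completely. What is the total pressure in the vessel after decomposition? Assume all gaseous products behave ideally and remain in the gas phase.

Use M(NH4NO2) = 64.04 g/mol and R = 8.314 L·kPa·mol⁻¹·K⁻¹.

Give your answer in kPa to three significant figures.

n(NH4NO2) = 4.70 / 64.04 = 0.07339 mol
n(gas produced) = (3/1) × 0.07339 = 0.2202 mol
P = nRT/V = 0.2202 × 8.314 × 433 / 16.2 = 48.93 kPa

48.9 kPa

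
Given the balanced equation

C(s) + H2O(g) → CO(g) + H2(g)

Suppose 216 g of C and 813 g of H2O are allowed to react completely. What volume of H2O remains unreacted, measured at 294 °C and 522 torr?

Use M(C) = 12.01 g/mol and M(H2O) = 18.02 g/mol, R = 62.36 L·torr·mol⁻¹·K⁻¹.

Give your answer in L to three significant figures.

n(C) = 216 / 12.01 = 17.99 mol
n(H2O) = 813 / 18.02 = 45.12 mol
For 17.99 mol C, stoichiometry requires (1/1) × 17.99 = 17.99 mol H2O; 45.12 mol is available, so C is limiting.
n(H2O) consumed = (1/1) × 17.99 = 17.99 mol; remaining = 45.12 − 17.99 = 27.13 mol
V(H2O) = nRT/P = 27.13 × 62.36 × 567.15 / 522 = 1838 L

1840 L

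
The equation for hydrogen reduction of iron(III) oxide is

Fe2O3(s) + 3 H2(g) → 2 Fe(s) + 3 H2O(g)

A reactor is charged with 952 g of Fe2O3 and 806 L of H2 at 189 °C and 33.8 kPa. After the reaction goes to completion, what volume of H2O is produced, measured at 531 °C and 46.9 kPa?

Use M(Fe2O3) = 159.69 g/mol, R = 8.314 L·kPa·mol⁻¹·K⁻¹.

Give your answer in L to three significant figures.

1010 L

n(Fe2O3) = 952 / 159.69 = 5.962 mol
n(H2) = PV/RT = (33.8 × 806) / (8.314 × 462.15) = 7.090 mol
For 5.962 mol Fe2O3, stoichiometry requires (3/1) × 5.962 = 17.89 mol H2; 7.090 mol is available, so H2 is limiting.
n(H2O) = (3/3) × 7.090 = 7.090 mol
V(H2O) = nRT/P = 7.090 × 8.314 × 804.15 / 46.9 = 1011 L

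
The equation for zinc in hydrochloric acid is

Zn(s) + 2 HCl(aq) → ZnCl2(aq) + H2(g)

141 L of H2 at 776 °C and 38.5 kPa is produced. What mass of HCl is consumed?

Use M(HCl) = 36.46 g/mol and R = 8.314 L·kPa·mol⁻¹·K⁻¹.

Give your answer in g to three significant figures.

n(H2) = PV/RT = (38.5 × 141) / (8.314 × 1049.15) = 0.6223 mol
n(HCl) = (2/1) × 0.6223 = 1.245 mol
m(HCl) = 1.245 × 36.46 = 45.39 g

45.4 g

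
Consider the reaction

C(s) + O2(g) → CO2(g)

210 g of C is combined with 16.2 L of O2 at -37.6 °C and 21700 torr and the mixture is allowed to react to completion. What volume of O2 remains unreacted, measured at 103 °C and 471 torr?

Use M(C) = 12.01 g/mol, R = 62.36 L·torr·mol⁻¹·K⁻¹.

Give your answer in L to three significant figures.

n(C) = 210 / 12.01 = 17.49 mol
n(O2) = PV/RT = (21700 × 16.2) / (62.36 × 235.55) = 23.93 mol
For 17.49 mol C, stoichiometry requires (1/1) × 17.49 = 17.49 mol O2; 23.93 mol is available, so C is limiting.
n(O2) consumed = (1/1) × 17.49 = 17.49 mol; remaining = 23.93 − 17.49 = 6.440 mol
V(O2) = nRT/P = 6.440 × 62.36 × 376.15 / 471 = 320.7 L

321 L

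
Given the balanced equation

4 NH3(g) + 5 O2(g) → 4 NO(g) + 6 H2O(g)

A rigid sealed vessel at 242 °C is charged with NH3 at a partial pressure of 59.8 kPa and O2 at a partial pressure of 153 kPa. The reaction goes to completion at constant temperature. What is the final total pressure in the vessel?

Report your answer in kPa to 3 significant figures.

At constant V, partial pressures at 242 °C are proportional to moles, so apply stoichiometry directly to pressures.
P(O2) required for 59.8 kPa of NH3 = (5/4) × 59.8 = 74.75 kPa; available 153 kPa, so NH3 is limiting.
P(O2) remaining = 153 − (5/4) × 59.8 = 78.25 kPa
P(gaseous products) = (4+6)/4 × 59.8 = 149.5 kPa
P_total at 242 °C = 78.25 + 149.5 = 227.8 kPa

228 kPa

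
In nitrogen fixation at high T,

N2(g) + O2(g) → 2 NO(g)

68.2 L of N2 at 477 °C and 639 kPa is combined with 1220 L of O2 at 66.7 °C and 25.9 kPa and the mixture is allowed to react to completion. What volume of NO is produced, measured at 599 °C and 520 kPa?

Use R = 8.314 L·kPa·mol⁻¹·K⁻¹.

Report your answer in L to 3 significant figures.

n(N2) = PV/RT = (639 × 68.2) / (8.314 × 750.15) = 6.988 mol
n(O2) = PV/RT = (25.9 × 1220) / (8.314 × 339.85) = 11.18 mol
For 6.988 mol N2, stoichiometry requires (1/1) × 6.988 = 6.988 mol O2; 11.18 mol is available, so N2 is limiting.
n(NO) = (2/1) × 6.988 = 13.98 mol
V(NO) = nRT/P = 13.98 × 8.314 × 872.15 / 520 = 194.9 L

195 L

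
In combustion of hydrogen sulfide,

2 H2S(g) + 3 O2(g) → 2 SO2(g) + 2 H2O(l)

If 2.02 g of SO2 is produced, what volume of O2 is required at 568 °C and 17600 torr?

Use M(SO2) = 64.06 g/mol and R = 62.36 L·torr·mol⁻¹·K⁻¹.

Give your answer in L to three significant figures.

0.141 L

n(SO2) = 2.020 / 64.06 = 0.03153 mol
n(O2) = (3/2) × 0.03153 = 0.04730 mol
V = nRT/P = 0.04730 × 62.36 × 841.15 / 17600 = 0.1410 L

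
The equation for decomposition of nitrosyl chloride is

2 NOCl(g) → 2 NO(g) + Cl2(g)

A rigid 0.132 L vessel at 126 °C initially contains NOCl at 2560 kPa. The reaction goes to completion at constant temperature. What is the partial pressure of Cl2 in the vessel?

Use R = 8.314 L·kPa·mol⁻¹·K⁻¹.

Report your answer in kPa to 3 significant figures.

n(NOCl)₀ = PV/RT = (2560 × 0.132) / (8.314 × 399.15) = 0.1018 mol
n(Cl2) = (1/2) × 0.1018 = 0.05090 mol
P(Cl2) = nRT/V = 0.05090 × 8.314 × 399.15 / 0.132 = 1280 kPa

1280 kPa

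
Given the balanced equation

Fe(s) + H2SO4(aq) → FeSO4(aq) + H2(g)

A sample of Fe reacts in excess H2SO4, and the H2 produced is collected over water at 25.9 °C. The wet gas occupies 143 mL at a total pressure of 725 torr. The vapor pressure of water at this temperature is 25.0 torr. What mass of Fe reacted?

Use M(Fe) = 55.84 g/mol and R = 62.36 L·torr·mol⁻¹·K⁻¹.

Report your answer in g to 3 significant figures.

0.300 g

P(H2) = 725 − 25.0 = 700.0 torr
n(H2) = PV/RT = (700.0 × 0.1430) / (62.36 × 299.05) = 0.005368 mol
n(Fe) = (1/1) × 0.005368 = 0.005368 mol
m(Fe) = 0.005368 × 55.84 = 0.2997 g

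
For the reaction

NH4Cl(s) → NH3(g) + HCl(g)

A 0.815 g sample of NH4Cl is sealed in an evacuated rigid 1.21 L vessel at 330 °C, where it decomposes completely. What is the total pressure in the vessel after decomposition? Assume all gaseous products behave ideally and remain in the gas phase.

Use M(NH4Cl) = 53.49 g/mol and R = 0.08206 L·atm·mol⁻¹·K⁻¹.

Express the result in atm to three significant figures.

n(NH4Cl) = 0.815 / 53.49 = 0.01524 mol
n(gas produced) = (2/1) × 0.01524 = 0.03048 mol
P = nRT/V = 0.03048 × 0.08206 × 603.15 / 1.21 = 1.247 atm

1.25 atm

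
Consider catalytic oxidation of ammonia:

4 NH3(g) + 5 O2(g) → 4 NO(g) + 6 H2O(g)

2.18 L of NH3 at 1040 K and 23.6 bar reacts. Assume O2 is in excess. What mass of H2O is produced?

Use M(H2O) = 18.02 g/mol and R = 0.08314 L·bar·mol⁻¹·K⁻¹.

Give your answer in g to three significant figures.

n(NH3) = PV/RT = (23.6 × 2.18) / (0.08314 × 1040) = 0.5950 mol
n(H2O) = (6/4) × 0.5950 = 0.8925 mol
m(H2O) = 0.8925 × 18.02 = 16.08 g

16.1 g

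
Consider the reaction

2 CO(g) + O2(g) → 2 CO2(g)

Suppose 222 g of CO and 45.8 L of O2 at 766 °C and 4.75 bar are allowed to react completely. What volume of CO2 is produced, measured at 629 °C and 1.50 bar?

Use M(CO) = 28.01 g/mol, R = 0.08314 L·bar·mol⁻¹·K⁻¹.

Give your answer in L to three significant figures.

252 L

n(CO) = 222 / 28.01 = 7.926 mol
n(O2) = PV/RT = (4.75 × 45.8) / (0.08314 × 1039.15) = 2.518 mol
For 7.926 mol CO, stoichiometry requires (1/2) × 7.926 = 3.963 mol O2; 2.518 mol is available, so O2 is limiting.
n(CO2) = (2/1) × 2.518 = 5.036 mol
V(CO2) = nRT/P = 5.036 × 0.08314 × 902.15 / 1.50 = 251.8 L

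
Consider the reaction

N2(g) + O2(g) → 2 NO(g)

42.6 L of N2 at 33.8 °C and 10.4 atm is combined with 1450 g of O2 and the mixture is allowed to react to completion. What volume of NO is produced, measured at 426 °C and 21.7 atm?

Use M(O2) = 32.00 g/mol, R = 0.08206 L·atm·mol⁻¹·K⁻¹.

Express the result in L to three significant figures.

93.0 L

n(N2) = PV/RT = (10.4 × 42.6) / (0.08206 × 306.95) = 17.59 mol
n(O2) = 1450 / 32.00 = 45.31 mol
For 17.59 mol N2, stoichiometry requires (1/1) × 17.59 = 17.59 mol O2; 45.31 mol is available, so N2 is limiting.
n(NO) = (2/1) × 17.59 = 35.18 mol
V(NO) = nRT/P = 35.18 × 0.08206 × 699.15 / 21.7 = 93.01 L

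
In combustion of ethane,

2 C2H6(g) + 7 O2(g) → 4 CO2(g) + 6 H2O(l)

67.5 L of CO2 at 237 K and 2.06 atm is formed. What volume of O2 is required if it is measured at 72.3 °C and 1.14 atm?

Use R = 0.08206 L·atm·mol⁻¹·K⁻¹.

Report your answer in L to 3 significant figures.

311 L

n(CO2) = PV/RT = (2.06 × 67.5) / (0.08206 × 237) = 7.150 mol
n(O2) = (7/4) × 7.150 = 12.51 mol
V = nRT/P = 12.51 × 0.08206 × 345.45 / 1.14 = 311.1 L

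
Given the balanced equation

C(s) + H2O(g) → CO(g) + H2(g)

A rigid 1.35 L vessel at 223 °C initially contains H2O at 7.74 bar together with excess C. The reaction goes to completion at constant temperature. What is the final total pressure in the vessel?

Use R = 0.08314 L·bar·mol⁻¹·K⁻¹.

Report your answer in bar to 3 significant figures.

Since T and V are fixed, P_final/P_initial = n_final/n_initial = 2/1.
P_final = (2/1) × 7.74 = 15.48 bar

15.5 bar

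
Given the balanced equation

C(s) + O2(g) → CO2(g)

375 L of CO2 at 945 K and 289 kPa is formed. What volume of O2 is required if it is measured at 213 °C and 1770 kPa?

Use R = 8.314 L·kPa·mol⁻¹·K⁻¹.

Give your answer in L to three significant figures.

31.5 L

n(CO2) = PV/RT = (289 × 375) / (8.314 × 945) = 13.79 mol
n(O2) = (1/1) × 13.79 = 13.79 mol
V = nRT/P = 13.79 × 8.314 × 486.15 / 1770 = 31.49 L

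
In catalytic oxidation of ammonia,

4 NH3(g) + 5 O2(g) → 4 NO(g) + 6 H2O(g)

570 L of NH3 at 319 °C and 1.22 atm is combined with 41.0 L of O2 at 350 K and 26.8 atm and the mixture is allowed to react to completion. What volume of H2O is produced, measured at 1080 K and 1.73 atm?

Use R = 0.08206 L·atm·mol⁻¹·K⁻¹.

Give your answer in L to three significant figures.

n(NH3) = PV/RT = (1.22 × 570) / (0.08206 × 592.15) = 14.31 mol
n(O2) = PV/RT = (26.8 × 41.0) / (0.08206 × 350) = 38.26 mol
For 14.31 mol NH3, stoichiometry requires (5/4) × 14.31 = 17.89 mol O2; 38.26 mol is available, so NH3 is limiting.
n(H2O) = (6/4) × 14.31 = 21.46 mol
V(H2O) = nRT/P = 21.46 × 0.08206 × 1080 / 1.73 = 1099 L

1100 L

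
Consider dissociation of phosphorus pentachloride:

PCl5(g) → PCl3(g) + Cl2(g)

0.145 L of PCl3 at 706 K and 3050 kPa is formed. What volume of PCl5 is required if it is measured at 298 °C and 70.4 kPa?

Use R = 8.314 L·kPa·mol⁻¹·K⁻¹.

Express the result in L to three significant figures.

5.08 L

n(PCl3) = PV/RT = (3050 × 0.145) / (8.314 × 706) = 0.07534 mol
n(PCl5) = (1/1) × 0.07534 = 0.07534 mol
V = nRT/P = 0.07534 × 8.314 × 571.15 / 70.4 = 5.082 L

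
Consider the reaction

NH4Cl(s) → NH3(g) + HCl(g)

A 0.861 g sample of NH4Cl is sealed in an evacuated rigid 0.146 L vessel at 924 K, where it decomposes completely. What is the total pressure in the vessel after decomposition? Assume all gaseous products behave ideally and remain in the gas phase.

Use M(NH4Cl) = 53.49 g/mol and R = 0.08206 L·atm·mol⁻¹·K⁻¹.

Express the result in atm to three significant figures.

16.7 atm

n(NH4Cl) = 0.861 / 53.49 = 0.01610 mol
n(gas produced) = (2/1) × 0.01610 = 0.03220 mol
P = nRT/V = 0.03220 × 0.08206 × 924 / 0.146 = 16.72 atm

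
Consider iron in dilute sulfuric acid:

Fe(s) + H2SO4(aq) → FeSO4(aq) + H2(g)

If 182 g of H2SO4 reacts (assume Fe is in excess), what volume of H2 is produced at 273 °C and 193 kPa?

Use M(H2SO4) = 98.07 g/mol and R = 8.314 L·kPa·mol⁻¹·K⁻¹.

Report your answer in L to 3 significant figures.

n(H2SO4) = 182.0 / 98.07 = 1.856 mol
n(H2) = (1/1) × 1.856 = 1.856 mol
V = nRT/P = 1.856 × 8.314 × 546.15 / 193 = 43.67 L

43.7 L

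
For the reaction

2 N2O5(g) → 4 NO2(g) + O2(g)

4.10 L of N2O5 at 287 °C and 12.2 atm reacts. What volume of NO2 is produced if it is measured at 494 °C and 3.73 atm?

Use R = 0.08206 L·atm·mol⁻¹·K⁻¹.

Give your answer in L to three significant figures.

n(N2O5) = PV/RT = (12.2 × 4.10) / (0.08206 × 560.15) = 1.088 mol
n(NO2) = (4/2) × 1.088 = 2.176 mol
V = nRT/P = 2.176 × 0.08206 × 767.15 / 3.73 = 36.73 L

36.7 L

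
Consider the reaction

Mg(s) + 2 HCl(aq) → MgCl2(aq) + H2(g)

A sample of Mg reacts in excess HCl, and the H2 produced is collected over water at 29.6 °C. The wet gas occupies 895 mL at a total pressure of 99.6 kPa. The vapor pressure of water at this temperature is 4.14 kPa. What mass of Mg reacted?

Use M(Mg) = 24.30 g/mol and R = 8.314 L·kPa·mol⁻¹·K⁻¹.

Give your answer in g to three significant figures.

0.825 g

P(H2) = 99.6 − 4.14 = 95.46 kPa
n(H2) = PV/RT = (95.46 × 0.8950) / (8.314 × 302.75) = 0.03394 mol
n(Mg) = (1/1) × 0.03394 = 0.03394 mol
m(Mg) = 0.03394 × 24.30 = 0.8247 g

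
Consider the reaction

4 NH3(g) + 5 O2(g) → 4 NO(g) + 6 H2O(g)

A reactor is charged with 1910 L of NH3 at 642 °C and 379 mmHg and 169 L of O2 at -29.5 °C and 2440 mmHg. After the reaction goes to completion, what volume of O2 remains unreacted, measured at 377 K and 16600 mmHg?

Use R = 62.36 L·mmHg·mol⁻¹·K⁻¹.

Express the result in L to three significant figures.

n(NH3) = PV/RT = (379 × 1910) / (62.36 × 915.15) = 12.68 mol
n(O2) = PV/RT = (2440 × 169) / (62.36 × 243.65) = 27.14 mol
For 12.68 mol NH3, stoichiometry requires (5/4) × 12.68 = 15.85 mol O2; 27.14 mol is available, so NH3 is limiting.
n(O2) consumed = (5/4) × 12.68 = 15.85 mol; remaining = 27.14 − 15.85 = 11.29 mol
V(O2) = nRT/P = 11.29 × 62.36 × 377 / 16600 = 15.99 L

16.0 L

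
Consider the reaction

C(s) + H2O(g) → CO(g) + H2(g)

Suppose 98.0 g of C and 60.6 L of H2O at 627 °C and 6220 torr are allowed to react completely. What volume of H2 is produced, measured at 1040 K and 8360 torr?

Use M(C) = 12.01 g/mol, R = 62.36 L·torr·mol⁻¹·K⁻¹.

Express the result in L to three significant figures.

n(C) = 98.0 / 12.01 = 8.160 mol
n(H2O) = PV/RT = (6220 × 60.6) / (62.36 × 900.15) = 6.715 mol
For 8.160 mol C, stoichiometry requires (1/1) × 8.160 = 8.160 mol H2O; 6.715 mol is available, so H2O is limiting.
n(H2) = (1/1) × 6.715 = 6.715 mol
V(H2) = nRT/P = 6.715 × 62.36 × 1040 / 8360 = 52.09 L

52.1 L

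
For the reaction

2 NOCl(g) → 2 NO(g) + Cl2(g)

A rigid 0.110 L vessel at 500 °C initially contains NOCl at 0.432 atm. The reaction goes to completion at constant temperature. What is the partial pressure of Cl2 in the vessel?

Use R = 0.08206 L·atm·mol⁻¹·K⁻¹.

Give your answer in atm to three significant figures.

n(NOCl)₀ = PV/RT = (0.432 × 0.110) / (0.08206 × 773.15) = 0.0007490 mol
n(Cl2) = (1/2) × 0.0007490 = 0.0003745 mol
P(Cl2) = nRT/V = 0.0003745 × 0.08206 × 773.15 / 0.110 = 0.2160 atm

0.216 atm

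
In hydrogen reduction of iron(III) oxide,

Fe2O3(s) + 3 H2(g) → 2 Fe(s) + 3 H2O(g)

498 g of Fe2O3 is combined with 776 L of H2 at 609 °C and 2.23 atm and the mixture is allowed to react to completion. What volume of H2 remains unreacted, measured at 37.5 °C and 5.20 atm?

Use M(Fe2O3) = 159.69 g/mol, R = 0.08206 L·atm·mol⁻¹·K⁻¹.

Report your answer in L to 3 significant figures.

71.3 L

n(Fe2O3) = 498 / 159.69 = 3.119 mol
n(H2) = PV/RT = (2.23 × 776) / (0.08206 × 882.15) = 23.91 mol
For 3.119 mol Fe2O3, stoichiometry requires (3/1) × 3.119 = 9.357 mol H2; 23.91 mol is available, so Fe2O3 is limiting.
n(H2) consumed = (3/1) × 3.119 = 9.357 mol; remaining = 23.91 − 9.357 = 14.55 mol
V(H2) = nRT/P = 14.55 × 0.08206 × 310.65 / 5.20 = 71.33 L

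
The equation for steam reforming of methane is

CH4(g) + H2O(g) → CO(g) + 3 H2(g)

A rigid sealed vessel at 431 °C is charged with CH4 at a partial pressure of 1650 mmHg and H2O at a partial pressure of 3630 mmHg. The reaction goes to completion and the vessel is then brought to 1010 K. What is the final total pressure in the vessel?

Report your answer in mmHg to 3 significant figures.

12300 mmHg

Because the vessel is rigid and T is held at 431 °C, work the stoichiometry in partial pressures (P_i = n_iRT/V).
P(H2O) required for 1650 mmHg of CH4 = (1/1) × 1650 = 1650 mmHg; available 3630 mmHg, so CH4 is limiting.
P(H2O) remaining = 3630 − (1/1) × 1650 = 1980 mmHg
P(gaseous products) = (1+3)/1 × 1650 = 6600 mmHg
P_total at 431 °C = 1980 + 6600 = 8580 mmHg
Scaling to 1010 K: P = 8580 × 1010/704.15 = 12310 mmHg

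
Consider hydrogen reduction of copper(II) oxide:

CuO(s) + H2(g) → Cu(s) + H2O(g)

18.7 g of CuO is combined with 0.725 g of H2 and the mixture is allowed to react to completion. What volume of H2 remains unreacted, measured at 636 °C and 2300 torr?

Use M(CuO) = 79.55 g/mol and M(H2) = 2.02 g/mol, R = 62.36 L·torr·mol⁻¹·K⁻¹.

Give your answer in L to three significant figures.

3.05 L

n(CuO) = 18.7 / 79.55 = 0.2351 mol
n(H2) = 0.725 / 2.02 = 0.3589 mol
For 0.2351 mol CuO, stoichiometry requires (1/1) × 0.2351 = 0.2351 mol H2; 0.3589 mol is available, so CuO is limiting.
n(H2) consumed = (1/1) × 0.2351 = 0.2351 mol; remaining = 0.3589 − 0.2351 = 0.1238 mol
V(H2) = nRT/P = 0.1238 × 62.36 × 909.15 / 2300 = 3.052 L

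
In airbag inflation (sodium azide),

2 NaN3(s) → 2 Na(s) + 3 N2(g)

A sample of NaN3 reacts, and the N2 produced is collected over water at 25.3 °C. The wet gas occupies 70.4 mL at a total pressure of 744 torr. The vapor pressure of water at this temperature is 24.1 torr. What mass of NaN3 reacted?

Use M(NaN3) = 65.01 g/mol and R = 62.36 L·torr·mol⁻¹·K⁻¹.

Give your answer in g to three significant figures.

0.118 g

P(N2) = 744 − 24.1 = 719.9 torr
n(N2) = PV/RT = (719.9 × 0.07040) / (62.36 × 298.45) = 0.002723 mol
n(NaN3) = (2/3) × 0.002723 = 0.001815 mol
m(NaN3) = 0.001815 × 65.01 = 0.1180 g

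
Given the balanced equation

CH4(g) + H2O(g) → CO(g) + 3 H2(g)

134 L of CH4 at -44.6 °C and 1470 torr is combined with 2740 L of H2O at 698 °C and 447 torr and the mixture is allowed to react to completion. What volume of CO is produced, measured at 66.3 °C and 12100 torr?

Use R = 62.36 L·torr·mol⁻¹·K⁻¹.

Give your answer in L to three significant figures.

n(CH4) = PV/RT = (1470 × 134) / (62.36 × 228.55) = 13.82 mol
n(H2O) = PV/RT = (447 × 2740) / (62.36 × 971.15) = 20.22 mol
For 13.82 mol CH4, stoichiometry requires (1/1) × 13.82 = 13.82 mol H2O; 20.22 mol is available, so CH4 is limiting.
n(CO) = (1/1) × 13.82 = 13.82 mol
V(CO) = nRT/P = 13.82 × 62.36 × 339.45 / 12100 = 24.18 L

24.2 L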